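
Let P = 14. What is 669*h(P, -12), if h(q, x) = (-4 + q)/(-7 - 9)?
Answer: -3345/8 ≈ -418.13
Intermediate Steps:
h(q, x) = ¼ - q/16 (h(q, x) = (-4 + q)/(-16) = (-4 + q)*(-1/16) = ¼ - q/16)
669*h(P, -12) = 669*(¼ - 1/16*14) = 669*(¼ - 7/8) = 669*(-5/8) = -3345/8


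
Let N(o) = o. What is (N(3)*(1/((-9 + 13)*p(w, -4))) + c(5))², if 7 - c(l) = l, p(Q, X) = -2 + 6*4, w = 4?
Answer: 32041/7744 ≈ 4.1375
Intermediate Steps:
p(Q, X) = 22 (p(Q, X) = -2 + 24 = 22)
c(l) = 7 - l
(N(3)*(1/((-9 + 13)*p(w, -4))) + c(5))² = (3*(1/((-9 + 13)*22)) + (7 - 1*5))² = (3*((1/22)/4) + (7 - 5))² = (3*((¼)*(1/22)) + 2)² = (3*(1/88) + 2)² = (3/88 + 2)² = (179/88)² = 32041/7744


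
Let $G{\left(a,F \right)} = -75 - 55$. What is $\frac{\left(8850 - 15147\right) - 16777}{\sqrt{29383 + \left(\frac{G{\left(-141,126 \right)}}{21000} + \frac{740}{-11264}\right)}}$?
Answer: $- \frac{1845920 \sqrt{10034575533213}}{43439720923} \approx -134.61$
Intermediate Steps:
$G{\left(a,F \right)} = -130$ ($G{\left(a,F \right)} = -75 - 55 = -130$)
$\frac{\left(8850 - 15147\right) - 16777}{\sqrt{29383 + \left(\frac{G{\left(-141,126 \right)}}{21000} + \frac{740}{-11264}\right)}} = \frac{\left(8850 - 15147\right) - 16777}{\sqrt{29383 + \left(- \frac{130}{21000} + \frac{740}{-11264}\right)}} = \frac{-6297 - 16777}{\sqrt{29383 + \left(\left(-130\right) \frac{1}{21000} + 740 \left(- \frac{1}{11264}\right)\right)}} = - \frac{23074}{\sqrt{29383 - \frac{106277}{1478400}}} = - \frac{23074}{\sqrt{\frac{43439720923}{1478400}}} = - \frac{23074}{\frac{1}{18480} \sqrt{10034575533213}} = - 23074 \frac{80 \sqrt{10034575533213}}{43439720923} = - \frac{1845920 \sqrt{10034575533213}}{43439720923}$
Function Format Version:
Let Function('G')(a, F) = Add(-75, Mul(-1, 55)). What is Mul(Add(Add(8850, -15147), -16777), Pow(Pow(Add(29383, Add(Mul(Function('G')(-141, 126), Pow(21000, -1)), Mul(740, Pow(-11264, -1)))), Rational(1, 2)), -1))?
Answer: Mul(Rational(-1845920, 43439720923), Pow(10034575533213, Rational(1, 2))) ≈ -134.61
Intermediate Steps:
Function('G')(a, F) = -130 (Function('G')(a, F) = Add(-75, -55) = -130)
Mul(Add(Add(8850, -15147), -16777), Pow(Pow(Add(29383, Add(Mul(Function('G')(-141, 126), Pow(21000, -1)), Mul(740, Pow(-11264, -1)))), Rational(1, 2)), -1)) = Mul(Add(Add(8850, -15147), -16777), Pow(Pow(Add(29383, Add(Mul(-130, Pow(21000, -1)), Mul(740, Pow(-11264, -1)))), Rational(1, 2)), -1)) = Mul(Add(-6297, -16777), Pow(Pow(Add(29383, Add(Mul(-130, Rational(1, 21000)), Mul(740, Rational(-1, 11264)))), Rational(1, 2)), -1)) = Mul(-23074, Pow(Pow(Add(29383, Add(Rational(-13, 2100), Rational(-185, 2816))), Rational(1, 2)), -1)) = Mul(-23074, Pow(Pow(Add(29383, Rational(-106277, 1478400)), Rational(1, 2)), -1)) = Mul(-23074, Pow(Pow(Rational(43439720923, 1478400), Rational(1, 2)), -1)) = Mul(-23074, Pow(Mul(Rational(1, 18480), Pow(10034575533213, Rational(1, 2))), -1)) = Mul(-23074, Mul(Rational(80, 43439720923), Pow(10034575533213, Rational(1, 2)))) = Mul(Rational(-1845920, 43439720923), Pow(10034575533213, Rational(1, 2)))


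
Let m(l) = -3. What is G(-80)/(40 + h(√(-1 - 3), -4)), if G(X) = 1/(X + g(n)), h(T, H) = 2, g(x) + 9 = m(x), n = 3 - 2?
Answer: -1/3864 ≈ -0.00025880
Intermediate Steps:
n = 1
g(x) = -12 (g(x) = -9 - 3 = -12)
G(X) = 1/(-12 + X) (G(X) = 1/(X - 12) = 1/(-12 + X))
G(-80)/(40 + h(√(-1 - 3), -4)) = 1/((-12 - 80)*(40 + 2)) = 1/(-92*42) = -1/92*1/42 = -1/3864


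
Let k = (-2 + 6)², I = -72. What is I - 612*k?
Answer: -9864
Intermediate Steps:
k = 16 (k = 4² = 16)
I - 612*k = -72 - 612*16 = -72 - 36*272 = -72 - 9792 = -9864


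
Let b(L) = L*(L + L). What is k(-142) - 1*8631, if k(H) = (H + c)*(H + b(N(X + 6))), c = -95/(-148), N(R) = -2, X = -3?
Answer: 763013/74 ≈ 10311.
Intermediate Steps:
c = 95/148 (c = -95*(-1/148) = 95/148 ≈ 0.64189)
b(L) = 2*L**2 (b(L) = L*(2*L) = 2*L**2)
k(H) = (8 + H)*(95/148 + H) (k(H) = (H + 95/148)*(H + 2*(-2)**2) = (95/148 + H)*(H + 2*4) = (95/148 + H)*(H + 8) = (95/148 + H)*(8 + H) = (8 + H)*(95/148 + H))
k(-142) - 1*8631 = (190/37 + (-142)**2 + (1279/148)*(-142)) - 1*8631 = (190/37 + 20164 - 90809/74) - 8631 = 1401707/74 - 8631 = 763013/74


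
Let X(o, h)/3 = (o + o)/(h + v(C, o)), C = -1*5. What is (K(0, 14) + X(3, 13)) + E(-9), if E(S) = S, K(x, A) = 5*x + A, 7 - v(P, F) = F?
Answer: 103/17 ≈ 6.0588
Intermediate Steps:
C = -5
v(P, F) = 7 - F
K(x, A) = A + 5*x
X(o, h) = 6*o/(7 + h - o) (X(o, h) = 3*((o + o)/(h + (7 - o))) = 3*((2*o)/(7 + h - o)) = 3*(2*o/(7 + h - o)) = 6*o/(7 + h - o))
(K(0, 14) + X(3, 13)) + E(-9) = ((14 + 5*0) + 6*3/(7 + 13 - 1*3)) - 9 = ((14 + 0) + 6*3/(7 + 13 - 3)) - 9 = (14 + 6*3/17) - 9 = (14 + 6*3*(1/17)) - 9 = (14 + 18/17) - 9 = 256/17 - 9 = 103/17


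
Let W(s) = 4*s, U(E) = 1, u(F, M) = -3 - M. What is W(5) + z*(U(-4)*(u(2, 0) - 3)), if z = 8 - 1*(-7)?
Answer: -70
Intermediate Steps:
z = 15 (z = 8 + 7 = 15)
W(5) + z*(U(-4)*(u(2, 0) - 3)) = 4*5 + 15*(1*((-3 - 1*0) - 3)) = 20 + 15*(1*((-3 + 0) - 3)) = 20 + 15*(1*(-3 - 3)) = 20 + 15*(1*(-6)) = 20 + 15*(-6) = 20 - 90 = -70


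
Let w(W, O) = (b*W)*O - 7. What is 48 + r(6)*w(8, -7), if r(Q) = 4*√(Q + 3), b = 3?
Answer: -2052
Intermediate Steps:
w(W, O) = -7 + 3*O*W (w(W, O) = (3*W)*O - 7 = 3*O*W - 7 = -7 + 3*O*W)
r(Q) = 4*√(3 + Q)
48 + r(6)*w(8, -7) = 48 + (4*√(3 + 6))*(-7 + 3*(-7)*8) = 48 + (4*√9)*(-7 - 168) = 48 + (4*3)*(-175) = 48 + 12*(-175) = 48 - 2100 = -2052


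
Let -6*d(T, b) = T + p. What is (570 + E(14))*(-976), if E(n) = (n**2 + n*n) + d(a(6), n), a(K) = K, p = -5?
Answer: -2816248/3 ≈ -9.3875e+5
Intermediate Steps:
d(T, b) = 5/6 - T/6 (d(T, b) = -(T - 5)/6 = -(-5 + T)/6 = 5/6 - T/6)
E(n) = -1/6 + 2*n**2 (E(n) = (n**2 + n*n) + (5/6 - 1/6*6) = (n**2 + n**2) + (5/6 - 1) = 2*n**2 - 1/6 = -1/6 + 2*n**2)
(570 + E(14))*(-976) = (570 + (-1/6 + 2*14**2))*(-976) = (570 + (-1/6 + 2*196))*(-976) = (570 + (-1/6 + 392))*(-976) = (570 + 2351/6)*(-976) = (5771/6)*(-976) = -2816248/3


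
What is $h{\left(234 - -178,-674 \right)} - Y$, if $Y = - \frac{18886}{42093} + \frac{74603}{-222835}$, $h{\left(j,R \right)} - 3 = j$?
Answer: $\frac{3899963092714}{9379793655} \approx 415.78$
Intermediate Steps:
$h{\left(j,R \right)} = 3 + j$
$Y = - \frac{7348725889}{9379793655}$ ($Y = \left(-18886\right) \frac{1}{42093} + 74603 \left(- \frac{1}{222835}\right) = - \frac{18886}{42093} - \frac{74603}{222835} = - \frac{7348725889}{9379793655} \approx -0.78346$)
$h{\left(234 - -178,-674 \right)} - Y = \left(3 + \left(234 - -178\right)\right) - - \frac{7348725889}{9379793655} = \left(3 + \left(234 + 178\right)\right) + \frac{7348725889}{9379793655} = \left(3 + 412\right) + \frac{7348725889}{9379793655} = 415 + \frac{7348725889}{9379793655} = \frac{3899963092714}{9379793655}$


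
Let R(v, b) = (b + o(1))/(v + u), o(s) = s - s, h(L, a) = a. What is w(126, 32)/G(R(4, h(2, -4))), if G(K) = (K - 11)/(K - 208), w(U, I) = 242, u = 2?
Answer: 151492/35 ≈ 4328.3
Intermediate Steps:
o(s) = 0
R(v, b) = b/(2 + v) (R(v, b) = (b + 0)/(v + 2) = b/(2 + v))
G(K) = (-11 + K)/(-208 + K)
w(126, 32)/G(R(4, h(2, -4))) = 242/(((-11 - 4/(2 + 4))/(-208 - 4/(2 + 4)))) = 242/(((-11 - 4/6)/(-208 - 4/6))) = 242/(((-11 - 4*⅙)/(-208 - 4*⅙))) = 242/(((-11 - ⅔)/(-208 - ⅔))) = 242/((-35/3/(-626/3))) = 242/((-3/626*(-35/3))) = 242/(35/626) = 242*(626/35) = 151492/35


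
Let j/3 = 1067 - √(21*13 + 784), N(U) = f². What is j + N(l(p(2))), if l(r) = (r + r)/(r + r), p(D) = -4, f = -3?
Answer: 3210 - 3*√1057 ≈ 3112.5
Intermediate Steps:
l(r) = 1 (l(r) = (2*r)/((2*r)) = (2*r)*(1/(2*r)) = 1)
N(U) = 9 (N(U) = (-3)² = 9)
j = 3201 - 3*√1057 (j = 3*(1067 - √(21*13 + 784)) = 3*(1067 - √(273 + 784)) = 3*(1067 - √1057) = 3201 - 3*√1057 ≈ 3103.5)
j + N(l(p(2))) = (3201 - 3*√1057) + 9 = 3210 - 3*√1057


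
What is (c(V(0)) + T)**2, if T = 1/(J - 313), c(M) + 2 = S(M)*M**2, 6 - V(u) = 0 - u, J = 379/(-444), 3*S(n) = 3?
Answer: 22443811500100/19418701201 ≈ 1155.8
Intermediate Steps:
S(n) = 1 (S(n) = (1/3)*3 = 1)
J = -379/444 (J = 379*(-1/444) = -379/444 ≈ -0.85360)
V(u) = 6 + u (V(u) = 6 - (0 - u) = 6 - (-1)*u = 6 + u)
c(M) = -2 + M**2 (c(M) = -2 + 1*M**2 = -2 + M**2)
T = -444/139351 (T = 1/(-379/444 - 313) = 1/(-139351/444) = -444/139351 ≈ -0.0031862)
(c(V(0)) + T)**2 = ((-2 + (6 + 0)**2) - 444/139351)**2 = ((-2 + 6**2) - 444/139351)**2 = ((-2 + 36) - 444/139351)**2 = (34 - 444/139351)**2 = (4737490/139351)**2 = 22443811500100/19418701201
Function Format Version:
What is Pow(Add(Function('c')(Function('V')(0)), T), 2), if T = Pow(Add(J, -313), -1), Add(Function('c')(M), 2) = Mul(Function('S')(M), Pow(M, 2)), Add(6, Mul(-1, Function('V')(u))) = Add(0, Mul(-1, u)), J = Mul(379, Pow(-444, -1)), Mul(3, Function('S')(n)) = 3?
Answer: Rational(22443811500100, 19418701201) ≈ 1155.8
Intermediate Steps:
Function('S')(n) = 1 (Function('S')(n) = Mul(Rational(1, 3), 3) = 1)
J = Rational(-379, 444) (J = Mul(379, Rational(-1, 444)) = Rational(-379, 444) ≈ -0.85360)
Function('V')(u) = Add(6, u) (Function('V')(u) = Add(6, Mul(-1, Add(0, Mul(-1, u)))) = Add(6, Mul(-1, Mul(-1, u))) = Add(6, u))
Function('c')(M) = Add(-2, Pow(M, 2)) (Function('c')(M) = Add(-2, Mul(1, Pow(M, 2))) = Add(-2, Pow(M, 2)))
T = Rational(-444, 139351) (T = Pow(Add(Rational(-379, 444), -313), -1) = Pow(Rational(-139351, 444), -1) = Rational(-444, 139351) ≈ -0.0031862)
Pow(Add(Function('c')(Function('V')(0)), T), 2) = Pow(Add(Add(-2, Pow(Add(6, 0), 2)), Rational(-444, 139351)), 2) = Pow(Add(Add(-2, Pow(6, 2)), Rational(-444, 139351)), 2) = Pow(Add(Add(-2, 36), Rational(-444, 139351)), 2) = Pow(Add(34, Rational(-444, 139351)), 2) = Pow(Rational(4737490, 139351), 2) = Rational(22443811500100, 19418701201)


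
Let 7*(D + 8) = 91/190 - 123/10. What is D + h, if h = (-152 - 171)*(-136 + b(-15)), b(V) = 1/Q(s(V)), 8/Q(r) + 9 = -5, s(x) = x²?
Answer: 118326273/2660 ≈ 44484.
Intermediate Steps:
Q(r) = -4/7 (Q(r) = 8/(-9 - 5) = 8/(-14) = 8*(-1/14) = -4/7)
b(V) = -7/4 (b(V) = 1/(-4/7) = -7/4)
h = 177973/4 (h = (-152 - 171)*(-136 - 7/4) = -323*(-551/4) = 177973/4 ≈ 44493.)
D = -6443/665 (D = -8 + (91/190 - 123/10)/7 = -8 + (⅐)*(-1123/95) = -8 - 1123/665 = -6443/665 ≈ -9.6887)
D + h = -6443/665 + 177973/4 = 118326273/2660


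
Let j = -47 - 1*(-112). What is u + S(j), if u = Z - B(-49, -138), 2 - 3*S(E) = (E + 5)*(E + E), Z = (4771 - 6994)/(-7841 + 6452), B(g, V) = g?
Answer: -4142090/1389 ≈ -2982.1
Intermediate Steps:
Z = 741/463 (Z = -2223/(-1389) = -2223*(-1/1389) = 741/463 ≈ 1.6004)
j = 65 (j = -47 + 112 = 65)
S(E) = ⅔ - 2*E*(5 + E)/3 (S(E) = ⅔ - (E + 5)*(E + E)/3 = ⅔ - (5 + E)*2*E/3 = ⅔ - 2*E*(5 + E)/3)
u = 23428/463 (u = 741/463 - 1*(-49) = 741/463 + 49 = 23428/463 ≈ 50.600)
u + S(j) = 23428/463 + (⅔ - 10/3*65 - ⅔*65²) = 23428/463 + (⅔ - 650/3 - ⅔*4225) = 23428/463 + (⅔ - 650/3 - 8450/3) = 23428/463 - 9098/3 = -4142090/1389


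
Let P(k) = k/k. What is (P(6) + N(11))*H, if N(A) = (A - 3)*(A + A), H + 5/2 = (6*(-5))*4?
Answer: -43365/2 ≈ -21683.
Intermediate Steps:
P(k) = 1
H = -245/2 (H = -5/2 + (6*(-5))*4 = -5/2 - 30*4 = -5/2 - 120 = -245/2 ≈ -122.50)
N(A) = 2*A*(-3 + A) (N(A) = (-3 + A)*(2*A) = 2*A*(-3 + A))
(P(6) + N(11))*H = (1 + 2*11*(-3 + 11))*(-245/2) = (1 + 2*11*8)*(-245/2) = (1 + 176)*(-245/2) = 177*(-245/2) = -43365/2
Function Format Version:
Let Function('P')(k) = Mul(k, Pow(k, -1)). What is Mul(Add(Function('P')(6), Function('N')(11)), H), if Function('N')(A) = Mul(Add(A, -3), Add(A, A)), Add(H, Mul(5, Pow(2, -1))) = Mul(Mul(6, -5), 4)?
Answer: Rational(-43365, 2) ≈ -21683.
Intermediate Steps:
Function('P')(k) = 1
H = Rational(-245, 2) (H = Add(Rational(-5, 2), Mul(Mul(6, -5), 4)) = Add(Rational(-5, 2), Mul(-30, 4)) = Add(Rational(-5, 2), -120) = Rational(-245, 2) ≈ -122.50)
Function('N')(A) = Mul(2, A, Add(-3, A)) (Function('N')(A) = Mul(Add(-3, A), Mul(2, A)) = Mul(2, A, Add(-3, A)))
Mul(Add(Function('P')(6), Function('N')(11)), H) = Mul(Add(1, Mul(2, 11, Add(-3, 11))), Rational(-245, 2)) = Mul(Add(1, Mul(2, 11, 8)), Rational(-245, 2)) = Mul(Add(1, 176), Rational(-245, 2)) = Mul(177, Rational(-245, 2)) = Rational(-43365, 2)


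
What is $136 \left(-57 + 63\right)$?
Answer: $816$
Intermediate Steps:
$136 \left(-57 + 63\right) = 136 \cdot 6 = 816$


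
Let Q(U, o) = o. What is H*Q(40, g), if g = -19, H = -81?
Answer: 1539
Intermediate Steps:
H*Q(40, g) = -81*(-19) = 1539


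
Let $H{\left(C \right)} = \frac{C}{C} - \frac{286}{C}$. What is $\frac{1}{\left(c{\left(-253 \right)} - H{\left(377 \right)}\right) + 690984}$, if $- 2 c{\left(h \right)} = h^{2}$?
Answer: $\frac{58}{38220797} \approx 1.5175 \cdot 10^{-6}$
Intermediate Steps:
$c{\left(h \right)} = - \frac{h^{2}}{2}$
$H{\left(C \right)} = 1 - \frac{286}{C}$
$\frac{1}{\left(c{\left(-253 \right)} - H{\left(377 \right)}\right) + 690984} = \frac{1}{\left(- \frac{\left(-253\right)^{2}}{2} - \frac{-286 + 377}{377}\right) + 690984} = \frac{1}{\left(\left(- \frac{1}{2}\right) 64009 - \frac{1}{377} \cdot 91\right) + 690984} = \frac{1}{\left(- \frac{64009}{2} - \frac{7}{29}\right) + 690984} = \frac{1}{- \frac{1856275}{58} + 690984} = \frac{1}{\frac{38220797}{58}} = \frac{58}{38220797}$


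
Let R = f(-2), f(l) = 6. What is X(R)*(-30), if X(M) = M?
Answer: -180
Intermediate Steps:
R = 6
X(R)*(-30) = 6*(-30) = -180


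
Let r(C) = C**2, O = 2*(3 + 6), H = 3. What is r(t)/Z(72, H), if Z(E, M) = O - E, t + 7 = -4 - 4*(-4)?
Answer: -25/54 ≈ -0.46296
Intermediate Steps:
t = 5 (t = -7 + (-4 - 4*(-4)) = -7 + (-4 + 16) = -7 + 12 = 5)
O = 18 (O = 2*9 = 18)
Z(E, M) = 18 - E
r(t)/Z(72, H) = 5**2/(18 - 1*72) = 25/(18 - 72) = 25/(-54) = 25*(-1/54) = -25/54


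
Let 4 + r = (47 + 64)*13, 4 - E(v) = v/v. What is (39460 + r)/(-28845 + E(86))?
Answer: -13633/9614 ≈ -1.4180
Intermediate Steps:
E(v) = 3 (E(v) = 4 - v/v = 4 - 1*1 = 4 - 1 = 3)
r = 1439 (r = -4 + (47 + 64)*13 = -4 + 111*13 = -4 + 1443 = 1439)
(39460 + r)/(-28845 + E(86)) = (39460 + 1439)/(-28845 + 3) = 40899/(-28842) = 40899*(-1/28842) = -13633/9614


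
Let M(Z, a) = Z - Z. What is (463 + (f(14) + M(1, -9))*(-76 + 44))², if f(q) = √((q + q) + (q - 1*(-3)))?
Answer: 260449 - 88896*√5 ≈ 61672.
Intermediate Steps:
M(Z, a) = 0
f(q) = √(3 + 3*q) (f(q) = √(2*q + (q + 3)) = √(2*q + (3 + q)) = √(3 + 3*q))
(463 + (f(14) + M(1, -9))*(-76 + 44))² = (463 + (√(3 + 3*14) + 0)*(-76 + 44))² = (463 + (√(3 + 42) + 0)*(-32))² = (463 + (√45 + 0)*(-32))² = (463 + (3*√5 + 0)*(-32))² = (463 + (3*√5)*(-32))² = (463 - 96*√5)²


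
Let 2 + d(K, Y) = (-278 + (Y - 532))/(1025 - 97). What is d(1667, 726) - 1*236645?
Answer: -54902125/232 ≈ -2.3665e+5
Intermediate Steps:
d(K, Y) = -1333/464 + Y/928 (d(K, Y) = -2 + (-278 + (Y - 532))/(1025 - 97) = -2 + (-278 + (-532 + Y))/928 = -2 + (-810 + Y)*(1/928) = -2 + (-405/464 + Y/928) = -1333/464 + Y/928)
d(1667, 726) - 1*236645 = (-1333/464 + (1/928)*726) - 1*236645 = (-1333/464 + 363/464) - 236645 = -485/232 - 236645 = -54902125/232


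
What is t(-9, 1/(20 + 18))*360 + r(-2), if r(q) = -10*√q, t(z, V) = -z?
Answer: 3240 - 10*I*√2 ≈ 3240.0 - 14.142*I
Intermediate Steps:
r(q) = -10*√q
t(-9, 1/(20 + 18))*360 + r(-2) = -1*(-9)*360 - 10*I*√2 = 9*360 - 10*I*√2 = 3240 - 10*I*√2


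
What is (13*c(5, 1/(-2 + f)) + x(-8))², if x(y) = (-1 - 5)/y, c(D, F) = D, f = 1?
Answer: 69169/16 ≈ 4323.1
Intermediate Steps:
x(y) = -6/y
(13*c(5, 1/(-2 + f)) + x(-8))² = (13*5 - 6/(-8))² = (65 - 6*(-⅛))² = (65 + ¾)² = (263/4)² = 69169/16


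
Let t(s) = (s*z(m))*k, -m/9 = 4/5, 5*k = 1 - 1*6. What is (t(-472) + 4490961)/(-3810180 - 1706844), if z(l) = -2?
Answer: -4490017/5517024 ≈ -0.81385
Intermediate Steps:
k = -1 (k = (1 - 1*6)/5 = (1 - 6)/5 = (⅕)*(-5) = -1)
m = -36/5 ≈ -7.2000
t(s) = 2*s (t(s) = (s*(-2))*(-1) = -2*s*(-1) = 2*s)
(t(-472) + 4490961)/(-3810180 - 1706844) = (2*(-472) + 4490961)/(-3810180 - 1706844) = (-944 + 4490961)/(-5517024) = 4490017*(-1/5517024) = -4490017/5517024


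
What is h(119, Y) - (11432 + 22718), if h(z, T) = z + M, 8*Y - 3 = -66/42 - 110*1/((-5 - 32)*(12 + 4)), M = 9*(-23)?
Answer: -34238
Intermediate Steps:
M = -207
Y = 3345/16576 (Y = 3/8 + (-66/42 - 110*1/((-5 - 32)*(12 + 4)))/8 = 3/8 + (-66*1/42 - 110/(16*(-37)))/8 = 3/8 + (-11/7 - 110/(-592))/8 = 3/8 + (-11/7 - 110*(-1/592))/8 = 3/8 + (-11/7 + 55/296)/8 = 3/8 + (⅛)*(-2871/2072) = 3/8 - 2871/16576 = 3345/16576 ≈ 0.20180)
h(z, T) = -207 + z (h(z, T) = z - 207 = -207 + z)
h(119, Y) - (11432 + 22718) = (-207 + 119) - (11432 + 22718) = -88 - 1*34150 = -88 - 34150 = -34238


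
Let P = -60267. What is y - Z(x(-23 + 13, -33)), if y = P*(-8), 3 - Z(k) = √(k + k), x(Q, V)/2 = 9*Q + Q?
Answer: 482133 + 20*I ≈ 4.8213e+5 + 20.0*I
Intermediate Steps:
x(Q, V) = 20*Q (x(Q, V) = 2*(9*Q + Q) = 2*(10*Q) = 20*Q)
Z(k) = 3 - √2*√k (Z(k) = 3 - √(k + k) = 3 - √(2*k) = 3 - √2*√k)
y = 482136 (y = -60267*(-8) = 482136)
y - Z(x(-23 + 13, -33)) = 482136 - (3 - √2*√(20*(-23 + 13))) = 482136 - (3 - √2*√(20*(-10))) = 482136 - (3 - √2*√(-200)) = 482136 - (3 - √2*10*I*√2) = 482136 - (3 - 20*I) = 482136 + (-3 + 20*I) = 482133 + 20*I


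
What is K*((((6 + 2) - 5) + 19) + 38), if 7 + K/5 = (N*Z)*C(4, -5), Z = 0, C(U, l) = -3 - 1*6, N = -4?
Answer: -2100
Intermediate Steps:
C(U, l) = -9 (C(U, l) = -3 - 6 = -9)
K = -35 (K = -35 + 5*(-4*0*(-9)) = -35 + 5*(0*(-9)) = -35 + 5*0 = -35 + 0 = -35)
K*((((6 + 2) - 5) + 19) + 38) = -35*((((6 + 2) - 5) + 19) + 38) = -35*(((8 - 5) + 19) + 38) = -35*((3 + 19) + 38) = -35*(22 + 38) = -35*60 = -2100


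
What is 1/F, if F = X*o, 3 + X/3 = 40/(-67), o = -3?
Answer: 67/2169 ≈ 0.030890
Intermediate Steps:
X = -723/67 (X = -9 + 3*(40/(-67)) = -9 + 3*(40*(-1/67)) = -9 + 3*(-40/67) = -9 - 120/67 = -723/67 ≈ -10.791)
F = 2169/67 (F = -723/67*(-3) = 2169/67 ≈ 32.373)
1/F = 1/(2169/67) = 67/2169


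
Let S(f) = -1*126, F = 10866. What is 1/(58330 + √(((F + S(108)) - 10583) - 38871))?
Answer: 29165/1701213807 - I*√38714/3402427614 ≈ 1.7144e-5 - 5.7829e-8*I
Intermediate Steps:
S(f) = -126
1/(58330 + √(((F + S(108)) - 10583) - 38871)) = 1/(58330 + √(((10866 - 126) - 10583) - 38871)) = 1/(58330 + √((10740 - 10583) - 38871)) = 1/(58330 + √(157 - 38871)) = 1/(58330 + √(-38714)) = 1/(58330 + I*√38714)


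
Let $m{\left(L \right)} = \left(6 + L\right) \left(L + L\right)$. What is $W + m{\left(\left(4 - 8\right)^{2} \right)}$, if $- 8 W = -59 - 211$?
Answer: $\frac{2951}{4} \approx 737.75$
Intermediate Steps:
$m{\left(L \right)} = 2 L \left(6 + L\right)$ ($m{\left(L \right)} = \left(6 + L\right) 2 L = 2 L \left(6 + L\right)$)
$W = \frac{135}{4}$ ($W = - \frac{-59 - 211}{8} = \left(- \frac{1}{8}\right) \left(-270\right) = \frac{135}{4} \approx 33.75$)
$W + m{\left(\left(4 - 8\right)^{2} \right)} = \frac{135}{4} + 2 \left(4 - 8\right)^{2} \left(6 + \left(4 - 8\right)^{2}\right) = \frac{135}{4} + 2 \left(-4\right)^{2} \left(6 + \left(-4\right)^{2}\right) = \frac{135}{4} + 2 \cdot 16 \left(6 + 16\right) = \frac{135}{4} + 2 \cdot 16 \cdot 22 = \frac{135}{4} + 704 = \frac{2951}{4}$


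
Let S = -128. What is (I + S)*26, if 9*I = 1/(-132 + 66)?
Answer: -988429/297 ≈ -3328.0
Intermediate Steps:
I = -1/594 (I = 1/(9*(-132 + 66)) = (⅑)/(-66) = (⅑)*(-1/66) = -1/594 ≈ -0.0016835)
(I + S)*26 = (-1/594 - 128)*26 = -76033/594*26 = -988429/297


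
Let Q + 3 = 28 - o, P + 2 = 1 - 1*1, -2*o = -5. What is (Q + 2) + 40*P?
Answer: -111/2 ≈ -55.500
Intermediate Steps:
o = 5/2 (o = -1/2*(-5) = 5/2 ≈ 2.5000)
P = -2 (P = -2 + (1 - 1*1) = -2 + (1 - 1) = -2 + 0 = -2)
Q = 45/2 (Q = -3 + (28 - 1*5/2) = -3 + (28 - 5/2) = -3 + 51/2 = 45/2 ≈ 22.500)
(Q + 2) + 40*P = (45/2 + 2) + 40*(-2) = 49/2 - 80 = -111/2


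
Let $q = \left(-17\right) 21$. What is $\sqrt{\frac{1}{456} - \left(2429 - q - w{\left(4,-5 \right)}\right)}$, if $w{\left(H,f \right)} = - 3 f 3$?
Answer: $\frac{i \sqrt{142488030}}{228} \approx 52.355 i$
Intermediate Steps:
$w{\left(H,f \right)} = - 9 f$
$q = -357$
$\sqrt{\frac{1}{456} - \left(2429 - q - w{\left(4,-5 \right)}\right)} = \sqrt{\frac{1}{456} - 2741} = \sqrt{- \frac{1249895}{456}} = \frac{i \sqrt{142488030}}{228}$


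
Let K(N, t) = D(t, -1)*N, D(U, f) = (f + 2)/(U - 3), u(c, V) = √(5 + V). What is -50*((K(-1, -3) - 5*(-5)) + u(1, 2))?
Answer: -3775/3 - 50*√7 ≈ -1390.6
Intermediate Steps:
D(U, f) = (2 + f)/(-3 + U)
K(N, t) = N/(-3 + t) (K(N, t) = ((2 - 1)/(-3 + t))*N = (1/(-3 + t))*N = N/(-3 + t))
-50*((K(-1, -3) - 5*(-5)) + u(1, 2)) = -50*((-1/(-3 - 3) - 5*(-5)) + √(5 + 2)) = -50*((-1/(-6) + 25) + √7) = -50*((-1*(-⅙) + 25) + √7) = -50*((⅙ + 25) + √7) = -50*(151/6 + √7) = -3775/3 - 50*√7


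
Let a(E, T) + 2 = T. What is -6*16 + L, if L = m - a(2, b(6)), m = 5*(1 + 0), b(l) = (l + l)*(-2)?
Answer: -65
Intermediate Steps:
b(l) = -4*l (b(l) = (2*l)*(-2) = -4*l)
a(E, T) = -2 + T
m = 5 (m = 5*1 = 5)
L = 31 (L = 5 - (-2 - 4*6) = 5 - (-2 - 24) = 5 - 1*(-26) = 5 + 26 = 31)
-6*16 + L = -6*16 + 31 = -96 + 31 = -65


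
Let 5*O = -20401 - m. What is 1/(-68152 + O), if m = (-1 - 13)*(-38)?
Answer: -5/361693 ≈ -1.3824e-5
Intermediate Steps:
m = 532 (m = -14*(-38) = 532)
O = -20933/5 (O = (-20401 - 1*532)/5 = (-20401 - 532)/5 = (⅕)*(-20933) = -20933/5 ≈ -4186.6)
1/(-68152 + O) = 1/(-68152 - 20933/5) = 1/(-361693/5) = -5/361693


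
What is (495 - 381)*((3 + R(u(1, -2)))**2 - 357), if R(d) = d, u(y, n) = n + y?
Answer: -40242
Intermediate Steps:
(495 - 381)*((3 + R(u(1, -2)))**2 - 357) = (495 - 381)*((3 + (-2 + 1))**2 - 357) = 114*((3 - 1)**2 - 357) = 114*(2**2 - 357) = 114*(4 - 357) = 114*(-353) = -40242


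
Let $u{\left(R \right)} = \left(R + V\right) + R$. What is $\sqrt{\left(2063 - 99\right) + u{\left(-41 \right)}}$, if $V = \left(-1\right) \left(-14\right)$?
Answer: $2 \sqrt{474} \approx 43.543$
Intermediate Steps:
$V = 14$
$u{\left(R \right)} = 14 + 2 R$ ($u{\left(R \right)} = \left(R + 14\right) + R = \left(14 + R\right) + R = 14 + 2 R$)
$\sqrt{\left(2063 - 99\right) + u{\left(-41 \right)}} = \sqrt{\left(2063 - 99\right) + \left(14 + 2 \left(-41\right)\right)} = \sqrt{1964 + \left(14 - 82\right)} = \sqrt{1964 - 68} = \sqrt{1896} = 2 \sqrt{474}$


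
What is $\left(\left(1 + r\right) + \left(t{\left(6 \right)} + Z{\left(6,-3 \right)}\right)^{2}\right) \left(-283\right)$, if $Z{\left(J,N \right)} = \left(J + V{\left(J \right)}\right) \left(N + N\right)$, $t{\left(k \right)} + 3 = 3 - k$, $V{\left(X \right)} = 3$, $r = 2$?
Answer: $-1019649$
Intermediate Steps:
$t{\left(k \right)} = - k$ ($t{\left(k \right)} = -3 - \left(-3 + k\right) = - k$)
$Z{\left(J,N \right)} = 2 N \left(3 + J\right)$ ($Z{\left(J,N \right)} = \left(J + 3\right) \left(N + N\right) = \left(3 + J\right) 2 N = 2 N \left(3 + J\right)$)
$\left(\left(1 + r\right) + \left(t{\left(6 \right)} + Z{\left(6,-3 \right)}\right)^{2}\right) \left(-283\right) = \left(\left(1 + 2\right) + \left(\left(-1\right) 6 + 2 \left(-3\right) \left(3 + 6\right)\right)^{2}\right) \left(-283\right) = \left(3 + \left(-6 + 2 \left(-3\right) 9\right)^{2}\right) \left(-283\right) = \left(3 + \left(-6 - 54\right)^{2}\right) \left(-283\right) = \left(3 + \left(-60\right)^{2}\right) \left(-283\right) = \left(3 + 3600\right) \left(-283\right) = 3603 \left(-283\right) = -1019649$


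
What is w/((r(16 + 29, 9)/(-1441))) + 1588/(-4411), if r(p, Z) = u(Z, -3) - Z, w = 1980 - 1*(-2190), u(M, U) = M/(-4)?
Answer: 7068146348/13233 ≈ 5.3413e+5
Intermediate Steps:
u(M, U) = -M/4 (u(M, U) = M*(-¼) = -M/4)
w = 4170 (w = 1980 + 2190 = 4170)
r(p, Z) = -5*Z/4 (r(p, Z) = -Z/4 - Z = -5*Z/4)
w/((r(16 + 29, 9)/(-1441))) + 1588/(-4411) = 4170/((-5/4*9/(-1441))) + 1588/(-4411) = 4170/((-45/4*(-1/1441))) + 1588*(-1/4411) = 4170/(45/5764) - 1588/4411 = 4170*(5764/45) - 1588/4411 = 1602392/3 - 1588/4411 = 7068146348/13233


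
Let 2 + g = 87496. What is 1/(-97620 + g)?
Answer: -1/10126 ≈ -9.8756e-5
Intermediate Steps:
g = 87494 (g = -2 + 87496 = 87494)
1/(-97620 + g) = 1/(-97620 + 87494) = 1/(-10126) = -1/10126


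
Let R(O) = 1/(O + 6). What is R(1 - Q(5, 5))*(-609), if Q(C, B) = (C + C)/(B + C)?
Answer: -203/2 ≈ -101.50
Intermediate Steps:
Q(C, B) = 2*C/(B + C) (Q(C, B) = (2*C)/(B + C) = 2*C/(B + C))
R(O) = 1/(6 + O)
R(1 - Q(5, 5))*(-609) = -609/(6 + (1 - 2*5/(5 + 5))) = -609/(6 + (1 - 2*5/10)) = -609/(6 + (1 - 1*1)) = -609/(6 + (1 - 1)) = -609/(6 + 0) = -609/6 = (1/6)*(-609) = -203/2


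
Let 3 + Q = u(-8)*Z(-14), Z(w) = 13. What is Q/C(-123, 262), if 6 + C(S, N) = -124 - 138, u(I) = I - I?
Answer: 3/268 ≈ 0.011194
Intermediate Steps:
u(I) = 0
C(S, N) = -268 (C(S, N) = -6 + (-124 - 138) = -6 - 262 = -268)
Q = -3 (Q = -3 + 0*13 = -3 + 0 = -3)
Q/C(-123, 262) = -3/(-268) = -3*(-1/268) = 3/268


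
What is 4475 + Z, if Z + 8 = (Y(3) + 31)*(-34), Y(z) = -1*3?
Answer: 3515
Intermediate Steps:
Y(z) = -3
Z = -960 (Z = -8 + (-3 + 31)*(-34) = -8 + 28*(-34) = -8 - 952 = -960)
4475 + Z = 4475 - 960 = 3515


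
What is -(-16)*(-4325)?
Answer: -69200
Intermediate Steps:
-(-16)*(-4325) = -16*4325 = -69200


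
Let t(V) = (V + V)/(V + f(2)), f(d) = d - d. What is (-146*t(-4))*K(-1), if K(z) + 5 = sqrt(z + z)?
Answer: 1460 - 292*I*sqrt(2) ≈ 1460.0 - 412.95*I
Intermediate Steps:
f(d) = 0
K(z) = -5 + sqrt(2)*sqrt(z) (K(z) = -5 + sqrt(z + z) = -5 + sqrt(2*z) = -5 + sqrt(2)*sqrt(z))
t(V) = 2 (t(V) = (V + V)/(V + 0) = (2*V)/V = 2)
(-146*t(-4))*K(-1) = (-146*2)*(-5 + sqrt(2)*sqrt(-1)) = -292*(-5 + sqrt(2)*I) = -292*(-5 + I*sqrt(2)) = 1460 - 292*I*sqrt(2)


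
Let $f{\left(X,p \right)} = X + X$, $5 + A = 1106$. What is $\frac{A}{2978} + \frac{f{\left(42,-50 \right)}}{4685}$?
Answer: $\frac{5408337}{13951930} \approx 0.38764$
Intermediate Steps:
$A = 1101$ ($A = -5 + 1106 = 1101$)
$f{\left(X,p \right)} = 2 X$
$\frac{A}{2978} + \frac{f{\left(42,-50 \right)}}{4685} = \frac{1101}{2978} + \frac{2 \cdot 42}{4685} = 1101 \cdot \frac{1}{2978} + 84 \cdot \frac{1}{4685} = \frac{1101}{2978} + \frac{84}{4685} = \frac{5408337}{13951930}$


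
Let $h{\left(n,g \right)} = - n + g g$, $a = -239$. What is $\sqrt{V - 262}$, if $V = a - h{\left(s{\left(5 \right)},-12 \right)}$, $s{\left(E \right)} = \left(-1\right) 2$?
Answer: $i \sqrt{647} \approx 25.436 i$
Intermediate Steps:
$s{\left(E \right)} = -2$
$h{\left(n,g \right)} = g^{2} - n$ ($h{\left(n,g \right)} = - n + g^{2} = g^{2} - n$)
$V = -385$ ($V = -239 - \left(\left(-12\right)^{2} - -2\right) = -239 - \left(144 + 2\right) = -239 - 146 = -385$)
$\sqrt{V - 262} = \sqrt{-385 - 262} = \sqrt{-647} = i \sqrt{647}$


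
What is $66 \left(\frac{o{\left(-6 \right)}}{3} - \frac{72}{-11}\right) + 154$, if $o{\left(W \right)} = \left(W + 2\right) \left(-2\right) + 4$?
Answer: $850$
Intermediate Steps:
$o{\left(W \right)} = - 2 W$ ($o{\left(W \right)} = \left(2 + W\right) \left(-2\right) + 4 = \left(-4 - 2 W\right) + 4 = - 2 W$)
$66 \left(\frac{o{\left(-6 \right)}}{3} - \frac{72}{-11}\right) + 154 = 66 \left(\frac{\left(-2\right) \left(-6\right)}{3} - \frac{72}{-11}\right) + 154 = 66 \left(12 \cdot \frac{1}{3} - - \frac{72}{11}\right) + 154 = 66 \left(4 + \frac{72}{11}\right) + 154 = 66 \cdot \frac{116}{11} + 154 = 696 + 154 = 850$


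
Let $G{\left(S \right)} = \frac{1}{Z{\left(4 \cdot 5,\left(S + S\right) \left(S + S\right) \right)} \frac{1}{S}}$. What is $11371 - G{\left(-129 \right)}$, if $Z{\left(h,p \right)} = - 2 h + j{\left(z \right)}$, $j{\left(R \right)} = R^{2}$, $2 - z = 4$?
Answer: $\frac{136409}{12} \approx 11367.0$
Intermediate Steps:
$z = -2$ ($z = 2 - 4 = -2$)
$Z{\left(h,p \right)} = 4 - 2 h$ ($Z{\left(h,p \right)} = - 2 h + \left(-2\right)^{2} = - 2 h + 4 = 4 - 2 h$)
$G{\left(S \right)} = - \frac{S}{36}$ ($G{\left(S \right)} = \frac{1}{\left(4 - 2 \cdot 4 \cdot 5\right) \frac{1}{S}} = \frac{1}{\left(4 - 40\right) \frac{1}{S}} = \frac{1}{\left(-36\right) \frac{1}{S}} = - \frac{S}{36}$)
$11371 - G{\left(-129 \right)} = 11371 - \left(- \frac{1}{36}\right) \left(-129\right) = 11371 - \frac{43}{12} = \frac{136409}{12}$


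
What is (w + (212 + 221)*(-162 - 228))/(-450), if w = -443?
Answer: 169313/450 ≈ 376.25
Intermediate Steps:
(w + (212 + 221)*(-162 - 228))/(-450) = (-443 + (212 + 221)*(-162 - 228))/(-450) = (-443 + 433*(-390))*(-1/450) = (-443 - 168870)*(-1/450) = -169313*(-1/450) = 169313/450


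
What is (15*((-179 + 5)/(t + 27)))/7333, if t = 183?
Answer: -87/51331 ≈ -0.0016949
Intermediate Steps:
(15*((-179 + 5)/(t + 27)))/7333 = (15*((-179 + 5)/(183 + 27)))/7333 = (15*(-174/210))*(1/7333) = (15*(-174*1/210))*(1/7333) = (15*(-29/35))*(1/7333) = -87/7*1/7333 = -87/51331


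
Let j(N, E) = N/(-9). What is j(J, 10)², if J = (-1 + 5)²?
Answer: 256/81 ≈ 3.1605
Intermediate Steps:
J = 16 (J = 4² = 16)
j(N, E) = -N/9 (j(N, E) = N*(-⅑) = -N/9)
j(J, 10)² = (-⅑*16)² = (-16/9)² = 256/81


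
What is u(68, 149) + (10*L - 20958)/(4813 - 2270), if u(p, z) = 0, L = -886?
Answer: -29818/2543 ≈ -11.726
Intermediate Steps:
u(68, 149) + (10*L - 20958)/(4813 - 2270) = 0 + (10*(-886) - 20958)/(4813 - 2270) = 0 + (-8860 - 20958)/2543 = 0 - 29818*1/2543 = 0 - 29818/2543 = -29818/2543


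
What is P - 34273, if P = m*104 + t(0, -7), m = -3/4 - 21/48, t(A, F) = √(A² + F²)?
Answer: -68779/2 ≈ -34390.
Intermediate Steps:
m = -19/16 (m = -3*¼ - 21*1/48 = -¾ - 7/16 = -19/16 ≈ -1.1875)
P = -233/2 (P = -19/16*104 + √(0² + (-7)²) = -247/2 + √(0 + 49) = -247/2 + √49 = -247/2 + 7 = -233/2 ≈ -116.50)
P - 34273 = -233/2 - 34273 = -68779/2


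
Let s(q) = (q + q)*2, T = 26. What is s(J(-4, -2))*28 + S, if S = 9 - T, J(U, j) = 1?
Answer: 95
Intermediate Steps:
S = -17 (S = 9 - 1*26 = 9 - 26 = -17)
s(q) = 4*q (s(q) = (2*q)*2 = 4*q)
s(J(-4, -2))*28 + S = (4*1)*28 - 17 = 4*28 - 17 = 112 - 17 = 95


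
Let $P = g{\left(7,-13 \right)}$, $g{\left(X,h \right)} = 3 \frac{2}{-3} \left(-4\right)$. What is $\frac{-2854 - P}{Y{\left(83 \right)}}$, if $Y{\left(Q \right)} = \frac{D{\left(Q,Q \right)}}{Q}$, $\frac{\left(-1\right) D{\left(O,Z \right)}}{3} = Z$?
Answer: $954$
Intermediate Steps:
$D{\left(O,Z \right)} = - 3 Z$
$g{\left(X,h \right)} = 8$ ($g{\left(X,h \right)} = 3 \cdot 2 \left(- \frac{1}{3}\right) \left(-4\right) = 3 \left(- \frac{2}{3}\right) \left(-4\right) = \left(-2\right) \left(-4\right) = 8$)
$P = 8$
$Y{\left(Q \right)} = -3$ ($Y{\left(Q \right)} = \frac{\left(-3\right) Q}{Q} = -3$)
$\frac{-2854 - P}{Y{\left(83 \right)}} = \frac{-2854 - 8}{-3} = \left(-2854 - 8\right) \left(- \frac{1}{3}\right) = \left(-2862\right) \left(- \frac{1}{3}\right) = 954$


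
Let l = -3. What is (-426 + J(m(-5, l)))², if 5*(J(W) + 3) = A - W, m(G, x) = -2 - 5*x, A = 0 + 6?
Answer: 4631104/25 ≈ 1.8524e+5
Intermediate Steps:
A = 6
J(W) = -9/5 - W/5 (J(W) = -3 + (6 - W)/5 = -3 + (6/5 - W/5) = -9/5 - W/5)
(-426 + J(m(-5, l)))² = (-426 + (-9/5 - (-2 - 5*(-3))/5))² = (-426 + (-9/5 - (-2 + 15)/5))² = (-426 + (-9/5 - ⅕*13))² = (-426 + (-9/5 - 13/5))² = (-426 - 22/5)² = (-2152/5)² = 4631104/25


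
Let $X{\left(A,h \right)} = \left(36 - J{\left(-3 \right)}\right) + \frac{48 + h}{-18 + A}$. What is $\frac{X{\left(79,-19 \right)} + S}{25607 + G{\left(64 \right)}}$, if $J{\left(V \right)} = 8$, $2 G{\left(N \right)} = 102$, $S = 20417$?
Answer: $\frac{623587}{782569} \approx 0.79685$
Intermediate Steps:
$G{\left(N \right)} = 51$ ($G{\left(N \right)} = \frac{1}{2} \cdot 102 = 51$)
$X{\left(A,h \right)} = 28 + \frac{48 + h}{-18 + A}$ ($X{\left(A,h \right)} = \left(36 - 8\right) + \frac{48 + h}{-18 + A} = 28 + \frac{48 + h}{-18 + A}$)
$\frac{X{\left(79,-19 \right)} + S}{25607 + G{\left(64 \right)}} = \frac{\frac{-456 - 19 + 28 \cdot 79}{-18 + 79} + 20417}{25607 + 51} = \frac{\frac{-456 - 19 + 2212}{61} + 20417}{25658} = \left(\frac{1}{61} \cdot 1737 + 20417\right) \frac{1}{25658} = \left(\frac{1737}{61} + 20417\right) \frac{1}{25658} = \frac{1247174}{61} \cdot \frac{1}{25658} = \frac{623587}{782569}$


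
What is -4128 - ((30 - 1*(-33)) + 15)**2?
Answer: -10212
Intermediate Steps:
-4128 - ((30 - 1*(-33)) + 15)**2 = -4128 - ((30 + 33) + 15)**2 = -4128 - (63 + 15)**2 = -4128 - 1*78**2 = -4128 - 1*6084 = -4128 - 6084 = -10212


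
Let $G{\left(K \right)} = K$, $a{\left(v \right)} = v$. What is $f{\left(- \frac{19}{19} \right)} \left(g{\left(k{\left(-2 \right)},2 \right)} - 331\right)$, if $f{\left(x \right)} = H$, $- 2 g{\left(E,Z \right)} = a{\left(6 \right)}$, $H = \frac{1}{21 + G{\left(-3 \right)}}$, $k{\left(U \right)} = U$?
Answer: $- \frac{167}{9} \approx -18.556$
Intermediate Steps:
$H = \frac{1}{18}$ ($H = \frac{1}{21 - 3} = \frac{1}{18} \approx 0.055556$)
$g{\left(E,Z \right)} = -3$ ($g{\left(E,Z \right)} = \left(- \frac{1}{2}\right) 6 = -3$)
$f{\left(x \right)} = \frac{1}{18}$
$f{\left(- \frac{19}{19} \right)} \left(g{\left(k{\left(-2 \right)},2 \right)} - 331\right) = \frac{-3 - 331}{18} = \frac{1}{18} \left(-334\right) = - \frac{167}{9}$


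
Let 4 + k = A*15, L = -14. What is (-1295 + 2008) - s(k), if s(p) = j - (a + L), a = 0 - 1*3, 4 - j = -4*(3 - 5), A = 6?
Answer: 700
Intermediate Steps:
j = -4 (j = 4 - (-4)*(3 - 5) = 4 - (-4)*(-2) = 4 - 1*8 = 4 - 8 = -4)
k = 86 (k = -4 + 6*15 = -4 + 90 = 86)
a = -3 (a = 0 - 3 = -3)
s(p) = 13 (s(p) = -4 - (-3 - 14) = -4 - 1*(-17) = -4 + 17 = 13)
(-1295 + 2008) - s(k) = (-1295 + 2008) - 1*13 = 713 - 13 = 700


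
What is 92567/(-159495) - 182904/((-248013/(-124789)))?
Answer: -404489088123899/4395203715 ≈ -92030.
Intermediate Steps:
92567/(-159495) - 182904/((-248013/(-124789))) = 92567*(-1/159495) - 182904/((-248013*(-1/124789))) = -92567/159495 - 182904/248013/124789 = -92567/159495 - 182904*124789/248013 = -92567/159495 - 7608135752/82671 = -404489088123899/4395203715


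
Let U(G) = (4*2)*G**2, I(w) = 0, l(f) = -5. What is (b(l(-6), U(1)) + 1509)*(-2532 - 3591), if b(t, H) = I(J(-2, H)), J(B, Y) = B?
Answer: -9239607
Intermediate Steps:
U(G) = 8*G**2
b(t, H) = 0
(b(l(-6), U(1)) + 1509)*(-2532 - 3591) = (0 + 1509)*(-2532 - 3591) = 1509*(-6123) = -9239607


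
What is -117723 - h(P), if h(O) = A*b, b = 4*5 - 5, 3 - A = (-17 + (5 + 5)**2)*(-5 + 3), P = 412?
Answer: -120258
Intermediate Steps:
A = 169 (A = 3 - (-17 + (5 + 5)**2)*(-5 + 3) = 3 - (-17 + 10**2)*(-2) = 3 - (-17 + 100)*(-2) = 3 - 83*(-2) = 3 - 1*(-166) = 3 + 166 = 169)
b = 15 (b = 20 - 5 = 15)
h(O) = 2535 (h(O) = 169*15 = 2535)
-117723 - h(P) = -117723 - 1*2535 = -117723 - 2535 = -120258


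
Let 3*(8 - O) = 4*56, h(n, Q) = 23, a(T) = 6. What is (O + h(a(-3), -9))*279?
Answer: -12183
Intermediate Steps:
O = -200/3 (O = 8 - 4*56/3 = 8 - 1/3*224 = 8 - 224/3 = -200/3 ≈ -66.667)
(O + h(a(-3), -9))*279 = (-200/3 + 23)*279 = -131/3*279 = -12183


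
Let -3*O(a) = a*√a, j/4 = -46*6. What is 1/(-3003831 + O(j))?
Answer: -1001277/3007716728219 - 1472*I*√69/9023150184657 ≈ -3.329e-7 - 1.3551e-9*I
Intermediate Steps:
j = -1104 (j = 4*(-46*6) = 4*(-276) = -1104)
O(a) = -a^(3/2)/3 (O(a) = -a*√a/3 = -a^(3/2)/3)
1/(-3003831 + O(j)) = 1/(-3003831 - (-1472)*I*√69) = 1/(-3003831 + 1472*I*√69)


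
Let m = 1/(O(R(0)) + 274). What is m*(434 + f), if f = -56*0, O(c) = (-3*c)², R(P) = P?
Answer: 217/137 ≈ 1.5839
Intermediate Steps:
O(c) = 9*c²
m = 1/274 (m = 1/(9*0² + 274) = 1/(9*0 + 274) = 1/(0 + 274) = 1/274 ≈ 0.0036496)
f = 0
m*(434 + f) = (434 + 0)/274 = (1/274)*434 = 217/137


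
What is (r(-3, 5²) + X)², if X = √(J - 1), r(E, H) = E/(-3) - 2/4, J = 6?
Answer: 21/4 + √5 ≈ 7.4861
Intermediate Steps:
r(E, H) = -½ - E/3 (r(E, H) = E*(-⅓) - 2*¼ = -E/3 - ½ = -½ - E/3)
X = √5 (X = √(6 - 1) = √5 ≈ 2.2361)
(r(-3, 5²) + X)² = ((-½ - ⅓*(-3)) + √5)² = ((-½ + 1) + √5)² = (½ + √5)²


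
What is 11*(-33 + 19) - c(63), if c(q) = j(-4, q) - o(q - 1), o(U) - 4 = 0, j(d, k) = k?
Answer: -213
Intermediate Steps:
o(U) = 4 (o(U) = 4 + 0 = 4)
c(q) = -4 + q (c(q) = q - 1*4 = q - 4 = -4 + q)
11*(-33 + 19) - c(63) = 11*(-33 + 19) - (-4 + 63) = 11*(-14) - 1*59 = -154 - 59 = -213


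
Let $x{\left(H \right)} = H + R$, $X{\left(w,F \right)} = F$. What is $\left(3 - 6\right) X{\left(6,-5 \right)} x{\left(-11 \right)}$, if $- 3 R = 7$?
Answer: $-200$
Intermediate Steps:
$R = - \frac{7}{3}$ ($R = \left(- \frac{1}{3}\right) 7 = - \frac{7}{3} \approx -2.3333$)
$x{\left(H \right)} = - \frac{7}{3} + H$ ($x{\left(H \right)} = H - \frac{7}{3} = - \frac{7}{3} + H$)
$\left(3 - 6\right) X{\left(6,-5 \right)} x{\left(-11 \right)} = \left(3 - 6\right) \left(-5\right) \left(- \frac{7}{3} - 11\right) = \left(-3\right) \left(-5\right) \left(- \frac{40}{3}\right) = 15 \left(- \frac{40}{3}\right) = -200$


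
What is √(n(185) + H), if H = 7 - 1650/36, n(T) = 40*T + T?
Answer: √271662/6 ≈ 86.869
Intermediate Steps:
n(T) = 41*T
H = -233/6 (H = 7 - 1650/36 = 7 - 55*⅚ = 7 - 275/6 = -233/6 ≈ -38.833)
√(n(185) + H) = √(41*185 - 233/6) = √(7585 - 233/6) = √(45277/6) = √271662/6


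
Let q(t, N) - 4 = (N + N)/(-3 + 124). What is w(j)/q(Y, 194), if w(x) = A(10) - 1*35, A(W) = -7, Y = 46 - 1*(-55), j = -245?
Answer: -2541/436 ≈ -5.8280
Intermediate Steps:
Y = 101 (Y = 46 + 55 = 101)
w(x) = -42 (w(x) = -7 - 1*35 = -7 - 35 = -42)
q(t, N) = 4 + 2*N/121 (q(t, N) = 4 + (N + N)/(-3 + 124) = 4 + (2*N)/121 = 4 + (2*N)*(1/121) = 4 + 2*N/121)
w(j)/q(Y, 194) = -42/(4 + (2/121)*194) = -42/(4 + 388/121) = -42/872/121 = -42*121/872 = -2541/436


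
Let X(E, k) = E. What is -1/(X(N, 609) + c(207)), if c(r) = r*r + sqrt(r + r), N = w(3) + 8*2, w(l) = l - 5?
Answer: -42863/1837236355 + 3*sqrt(46)/1837236355 ≈ -2.3319e-5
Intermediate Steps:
w(l) = -5 + l
N = 14 (N = (-5 + 3) + 8*2 = -2 + 16 = 14)
c(r) = r**2 + sqrt(2)*sqrt(r) (c(r) = r**2 + sqrt(2*r) = r**2 + sqrt(2)*sqrt(r))
-1/(X(N, 609) + c(207)) = -1/(14 + (207**2 + sqrt(2)*sqrt(207))) = -1/(14 + (42849 + sqrt(2)*(3*sqrt(23)))) = -1/(14 + (42849 + 3*sqrt(46))) = -1/(42863 + 3*sqrt(46))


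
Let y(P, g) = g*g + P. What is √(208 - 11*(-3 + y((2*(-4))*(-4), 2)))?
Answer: I*√155 ≈ 12.45*I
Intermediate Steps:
y(P, g) = P + g² (y(P, g) = g² + P = P + g²)
√(208 - 11*(-3 + y((2*(-4))*(-4), 2))) = √(208 - 11*(-3 + ((2*(-4))*(-4) + 2²))) = √(208 - 11*(-3 + (-8*(-4) + 4))) = √(208 - 11*(-3 + (32 + 4))) = √(208 - 11*(-3 + 36)) = √(208 - 11*33) = √(208 - 363) = √(-155) = I*√155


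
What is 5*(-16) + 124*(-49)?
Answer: -6156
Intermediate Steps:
5*(-16) + 124*(-49) = -80 - 6076 = -6156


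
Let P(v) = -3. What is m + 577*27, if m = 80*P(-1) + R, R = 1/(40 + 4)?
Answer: 674917/44 ≈ 15339.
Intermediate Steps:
R = 1/44 ≈ 0.022727
m = -10559/44 (m = 80*(-3) + 1/44 = -240 + 1/44 = -10559/44 ≈ -239.98)
m + 577*27 = -10559/44 + 577*27 = -10559/44 + 15579 = 674917/44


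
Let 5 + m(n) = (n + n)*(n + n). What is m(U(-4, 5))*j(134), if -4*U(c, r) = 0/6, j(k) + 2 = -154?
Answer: 780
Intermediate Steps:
j(k) = -156 (j(k) = -2 - 154 = -156)
U(c, r) = 0 (U(c, r) = -0/6 = -1/4*0 = 0)
m(n) = -5 + 4*n**2 (m(n) = -5 + (n + n)*(n + n) = -5 + (2*n)*(2*n) = -5 + 4*n**2)
m(U(-4, 5))*j(134) = (-5 + 4*0**2)*(-156) = (-5 + 4*0)*(-156) = (-5 + 0)*(-156) = -5*(-156) = 780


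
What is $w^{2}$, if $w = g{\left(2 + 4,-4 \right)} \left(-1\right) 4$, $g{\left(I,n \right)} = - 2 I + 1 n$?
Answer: $4096$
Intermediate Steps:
$g{\left(I,n \right)} = n - 2 I$ ($g{\left(I,n \right)} = - 2 I + n = n - 2 I$)
$w = 64$ ($w = \left(-4 - 2 \left(2 + 4\right)\right) \left(-1\right) 4 = \left(-4 - 12\right) \left(-1\right) 4 = \left(-16\right) \left(-1\right) 4 = 16 \cdot 4 = 64$)
$w^{2} = 64^{2} = 4096$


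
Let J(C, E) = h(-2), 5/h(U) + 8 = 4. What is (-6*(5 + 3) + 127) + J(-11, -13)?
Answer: 311/4 ≈ 77.750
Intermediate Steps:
h(U) = -5/4 (h(U) = 5/(-8 + 4) = 5/(-4) = 5*(-1/4) = -5/4)
J(C, E) = -5/4
(-6*(5 + 3) + 127) + J(-11, -13) = (-6*(5 + 3) + 127) - 5/4 = (-6*8 + 127) - 5/4 = (-48 + 127) - 5/4 = 79 - 5/4 = 311/4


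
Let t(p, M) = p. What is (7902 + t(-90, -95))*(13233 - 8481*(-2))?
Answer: 235883340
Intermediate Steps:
(7902 + t(-90, -95))*(13233 - 8481*(-2)) = (7902 - 90)*(13233 - 8481*(-2)) = 7812*(13233 + 16962) = 7812*30195 = 235883340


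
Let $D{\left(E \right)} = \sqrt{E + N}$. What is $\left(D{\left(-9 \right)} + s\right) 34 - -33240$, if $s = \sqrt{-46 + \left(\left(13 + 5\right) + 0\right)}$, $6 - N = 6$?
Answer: $33240 + 102 i + 68 i \sqrt{7} \approx 33240.0 + 281.91 i$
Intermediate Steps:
$N = 0$ ($N = 6 - 6 = 0$)
$D{\left(E \right)} = \sqrt{E}$ ($D{\left(E \right)} = \sqrt{E + 0} = \sqrt{E}$)
$s = 2 i \sqrt{7}$ ($s = \sqrt{-46 + \left(18 + 0\right)} = \sqrt{-46 + 18} = \sqrt{-28} = 2 i \sqrt{7} \approx 5.2915 i$)
$\left(D{\left(-9 \right)} + s\right) 34 - -33240 = \left(\sqrt{-9} + 2 i \sqrt{7}\right) 34 - -33240 = \left(3 i + 2 i \sqrt{7}\right) 34 + 33240 = \left(102 i + 68 i \sqrt{7}\right) + 33240 = 33240 + 102 i + 68 i \sqrt{7}$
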